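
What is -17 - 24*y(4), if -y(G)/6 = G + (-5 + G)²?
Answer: 703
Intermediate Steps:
y(G) = -6*G - 6*(-5 + G)² (y(G) = -6*(G + (-5 + G)²) = -6*G - 6*(-5 + G)²)
-17 - 24*y(4) = -17 - 24*(-6*4 - 6*(-5 + 4)²) = -17 - 24*(-24 - 6*(-1)²) = -17 - 24*(-24 - 6*1) = -17 - 24*(-24 - 6) = -17 - 24*(-30) = -17 + 720 = 703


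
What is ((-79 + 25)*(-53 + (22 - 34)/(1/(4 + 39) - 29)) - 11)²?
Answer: 3105493342081/388129 ≈ 8.0012e+6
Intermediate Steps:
((-79 + 25)*(-53 + (22 - 34)/(1/(4 + 39) - 29)) - 11)² = (-54*(-53 - 12/(1/43 - 29)) - 11)² = (-54*(-53 - 12/(-1246/43)) - 11)² = (-54*(-53 - 12*(-43/1246)) - 11)² = (-54*(-53 + 258/623) - 11)² = (-54*(-32761/623) - 11)² = (1769094/623 - 11)² = (1762241/623)² = 3105493342081/388129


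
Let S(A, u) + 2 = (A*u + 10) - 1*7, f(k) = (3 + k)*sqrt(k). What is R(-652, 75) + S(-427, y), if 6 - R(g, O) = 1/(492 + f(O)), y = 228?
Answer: -1737971656/17853 - 65*sqrt(3)/35706 ≈ -97349.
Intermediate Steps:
f(k) = sqrt(k)*(3 + k)
R(g, O) = 6 - 1/(492 + sqrt(O)*(3 + O))
S(A, u) = 1 + A*u (S(A, u) = -2 + ((A*u + 10) - 1*7) = -2 + ((10 + A*u) - 7) = -2 + (3 + A*u) = 1 + A*u)
R(-652, 75) + S(-427, y) = (2951 + 6*sqrt(75)*(3 + 75))/(492 + sqrt(75)*(3 + 75)) + (1 - 427*228) = (2951 + 6*(5*sqrt(3))*78)/(492 + (5*sqrt(3))*78) + (1 - 97356) = (2951 + 2340*sqrt(3))/(492 + 390*sqrt(3)) - 97355 = -97355 + (2951 + 2340*sqrt(3))/(492 + 390*sqrt(3))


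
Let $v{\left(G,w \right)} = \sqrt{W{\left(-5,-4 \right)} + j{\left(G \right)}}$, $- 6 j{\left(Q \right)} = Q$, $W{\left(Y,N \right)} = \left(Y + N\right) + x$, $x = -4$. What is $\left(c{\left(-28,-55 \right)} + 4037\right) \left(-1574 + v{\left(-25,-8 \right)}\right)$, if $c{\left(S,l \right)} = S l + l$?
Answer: $-8691628 + \frac{2761 i \sqrt{318}}{3} \approx -8.6916 \cdot 10^{6} + 16412.0 i$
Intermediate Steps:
$c{\left(S,l \right)} = l + S l$
$W{\left(Y,N \right)} = -4 + N + Y$ ($W{\left(Y,N \right)} = \left(Y + N\right) - 4 = \left(N + Y\right) - 4 = -4 + N + Y$)
$j{\left(Q \right)} = - \frac{Q}{6}$
$v{\left(G,w \right)} = \sqrt{-13 - \frac{G}{6}}$ ($v{\left(G,w \right)} = \sqrt{\left(-4 - 4 - 5\right) - \frac{G}{6}} = \sqrt{-13 - \frac{G}{6}}$)
$\left(c{\left(-28,-55 \right)} + 4037\right) \left(-1574 + v{\left(-25,-8 \right)}\right) = \left(- 55 \left(1 - 28\right) + 4037\right) \left(-1574 + \frac{\sqrt{-468 - -150}}{6}\right) = \left(\left(-55\right) \left(-27\right) + 4037\right) \left(-1574 + \frac{\sqrt{-468 + 150}}{6}\right) = \left(1485 + 4037\right) \left(-1574 + \frac{\sqrt{-318}}{6}\right) = 5522 \left(-1574 + \frac{i \sqrt{318}}{6}\right) = -8691628 + \frac{2761 i \sqrt{318}}{3}$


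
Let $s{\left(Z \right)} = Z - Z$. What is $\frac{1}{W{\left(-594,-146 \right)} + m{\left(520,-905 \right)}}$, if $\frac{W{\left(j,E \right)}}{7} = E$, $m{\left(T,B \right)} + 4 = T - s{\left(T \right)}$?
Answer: $- \frac{1}{506} \approx -0.0019763$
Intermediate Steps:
$s{\left(Z \right)} = 0$
$m{\left(T,B \right)} = -4 + T$ ($m{\left(T,B \right)} = -4 + \left(T - 0\right) = -4 + \left(T + 0\right) = -4 + T$)
$W{\left(j,E \right)} = 7 E$
$\frac{1}{W{\left(-594,-146 \right)} + m{\left(520,-905 \right)}} = \frac{1}{7 \left(-146\right) + \left(-4 + 520\right)} = \frac{1}{-1022 + 516} = \frac{1}{-506} = - \frac{1}{506}$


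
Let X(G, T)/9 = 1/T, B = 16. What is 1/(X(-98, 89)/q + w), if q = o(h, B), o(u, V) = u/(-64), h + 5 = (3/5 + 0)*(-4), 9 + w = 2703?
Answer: 3293/8874222 ≈ 0.00037107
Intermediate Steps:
w = 2694 (w = -9 + 2703 = 2694)
h = -37/5 (h = -5 + (3/5 + 0)*(-4) = -5 + (3*(⅕) + 0)*(-4) = -5 + (⅗ + 0)*(-4) = -5 + (⅗)*(-4) = -5 - 12/5 = -37/5 ≈ -7.4000)
o(u, V) = -u/64 (o(u, V) = u*(-1/64) = -u/64)
X(G, T) = 9/T
q = 37/320 (q = -1/64*(-37/5) = 37/320 ≈ 0.11563)
1/(X(-98, 89)/q + w) = 1/((9/89)/(37/320) + 2694) = 1/((9*(1/89))*(320/37) + 2694) = 1/((9/89)*(320/37) + 2694) = 1/(2880/3293 + 2694) = 1/(8874222/3293) = 3293/8874222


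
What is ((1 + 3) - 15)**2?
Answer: 121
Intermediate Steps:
((1 + 3) - 15)**2 = (4 - 15)**2 = (-11)**2 = 121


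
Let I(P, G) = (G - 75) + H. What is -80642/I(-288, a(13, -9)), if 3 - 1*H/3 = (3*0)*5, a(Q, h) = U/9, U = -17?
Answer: 725778/611 ≈ 1187.9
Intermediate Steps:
a(Q, h) = -17/9
H = 9 (H = 9 - 3*3*0*5 = 9 - 0*5 = 9 - 3*0 = 9 + 0 = 9)
I(P, G) = -66 + G (I(P, G) = (G - 75) + 9 = (-75 + G) + 9 = -66 + G)
-80642/I(-288, a(13, -9)) = -80642/(-66 - 17/9) = -80642/(-611/9) = -80642*(-9/611) = 725778/611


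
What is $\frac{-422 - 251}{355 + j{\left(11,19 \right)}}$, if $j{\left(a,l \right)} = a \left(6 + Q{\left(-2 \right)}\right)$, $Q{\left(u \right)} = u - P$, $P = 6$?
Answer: $- \frac{673}{333} \approx -2.021$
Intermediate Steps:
$Q{\left(u \right)} = -6 + u$ ($Q{\left(u \right)} = u - 6 = -6 + u$)
$j{\left(a,l \right)} = - 2 a$ ($j{\left(a,l \right)} = a \left(6 - 8\right) = a \left(-2\right) = - 2 a$)
$\frac{-422 - 251}{355 + j{\left(11,19 \right)}} = \frac{-422 - 251}{355 - 22} = - \frac{673}{355 - 22} = - \frac{673}{333}$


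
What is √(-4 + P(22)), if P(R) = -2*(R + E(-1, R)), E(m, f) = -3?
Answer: I*√42 ≈ 6.4807*I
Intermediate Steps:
P(R) = 6 - 2*R (P(R) = -2*(R - 3) = -2*(-3 + R) = 6 - 2*R)
√(-4 + P(22)) = √(-4 + (6 - 2*22)) = √(-4 + (6 - 44)) = √(-4 - 38) = √(-42) = I*√42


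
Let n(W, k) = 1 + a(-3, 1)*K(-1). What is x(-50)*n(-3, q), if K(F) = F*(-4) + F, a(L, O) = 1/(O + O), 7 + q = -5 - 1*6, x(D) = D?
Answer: -125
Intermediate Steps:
q = -18 (q = -7 + (-5 - 1*6) = -7 + (-5 - 6) = -7 - 11 = -18)
a(L, O) = 1/(2*O)
K(F) = -3*F (K(F) = -4*F + F = -3*F)
n(W, k) = 5/2 (n(W, k) = 1 + ((½)/1)*(-3*(-1)) = 1 + ((½)*1)*3 = 1 + (½)*3 = 1 + 3/2 = 5/2)
x(-50)*n(-3, q) = -50*5/2 = -125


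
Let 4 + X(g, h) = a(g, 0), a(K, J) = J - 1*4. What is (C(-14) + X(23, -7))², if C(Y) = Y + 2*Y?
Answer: 2500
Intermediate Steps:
a(K, J) = -4 + J (a(K, J) = J - 4 = -4 + J)
X(g, h) = -8 (X(g, h) = -4 + (-4 + 0) = -4 - 4 = -8)
C(Y) = 3*Y
(C(-14) + X(23, -7))² = (3*(-14) - 8)² = (-42 - 8)² = (-50)² = 2500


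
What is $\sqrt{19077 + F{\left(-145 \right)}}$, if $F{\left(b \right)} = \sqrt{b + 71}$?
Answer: $\sqrt{19077 + i \sqrt{74}} \approx 138.12 + 0.031 i$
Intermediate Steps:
$F{\left(b \right)} = \sqrt{71 + b}$
$\sqrt{19077 + F{\left(-145 \right)}} = \sqrt{19077 + \sqrt{71 - 145}} = \sqrt{19077 + \sqrt{-74}} = \sqrt{19077 + i \sqrt{74}}$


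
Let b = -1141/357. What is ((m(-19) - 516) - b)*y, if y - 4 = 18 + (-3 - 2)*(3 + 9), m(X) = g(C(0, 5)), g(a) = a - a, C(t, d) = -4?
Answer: 993814/51 ≈ 19487.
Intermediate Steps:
g(a) = 0
m(X) = 0
y = -38 (y = 4 + (18 + (-3 - 2)*(3 + 9)) = 4 + (18 - 5*12) = 4 + (18 - 60) = 4 - 42 = -38)
b = -163/51 (b = -1141*1/357 = -163/51 ≈ -3.1961)
((m(-19) - 516) - b)*y = ((0 - 516) - 1*(-163/51))*(-38) = (-516 + 163/51)*(-38) = -26153/51*(-38) = 993814/51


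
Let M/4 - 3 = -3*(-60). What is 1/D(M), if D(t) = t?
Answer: 1/732 ≈ 0.0013661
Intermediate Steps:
M = 732 (M = 12 + 4*(-3*(-60)) = 12 + 4*180 = 12 + 720 = 732)
1/D(M) = 1/732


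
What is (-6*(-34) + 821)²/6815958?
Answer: 1050625/6815958 ≈ 0.15414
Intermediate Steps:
(-6*(-34) + 821)²/6815958 = (204 + 821)²*(1/6815958) = 1025²*(1/6815958) = 1050625*(1/6815958) = 1050625/6815958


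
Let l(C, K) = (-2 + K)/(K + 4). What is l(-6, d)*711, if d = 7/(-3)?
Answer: -9243/5 ≈ -1848.6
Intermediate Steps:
d = -7/3 (d = 7*(-⅓) = -7/3 ≈ -2.3333)
l(C, K) = (-2 + K)/(4 + K)
l(-6, d)*711 = ((-2 - 7/3)/(4 - 7/3))*711 = (-13/3/(5/3))*711 = ((⅗)*(-13/3))*711 = -13/5*711 = -9243/5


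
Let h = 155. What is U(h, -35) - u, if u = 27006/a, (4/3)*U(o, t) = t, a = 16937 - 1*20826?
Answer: -300321/15556 ≈ -19.306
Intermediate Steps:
a = -3889 (a = 16937 - 20826 = -3889)
U(o, t) = 3*t/4
u = -27006/3889 (u = 27006/(-3889) = 27006*(-1/3889) = -27006/3889 ≈ -6.9442)
U(h, -35) - u = (¾)*(-35) - 1*(-27006/3889) = -105/4 + 27006/3889 = -300321/15556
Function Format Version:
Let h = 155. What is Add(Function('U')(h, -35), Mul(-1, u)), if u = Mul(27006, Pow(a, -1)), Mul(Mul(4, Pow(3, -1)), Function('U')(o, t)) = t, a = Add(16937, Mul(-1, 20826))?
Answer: Rational(-300321, 15556) ≈ -19.306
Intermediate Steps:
a = -3889 (a = Add(16937, -20826) = -3889)
Function('U')(o, t) = Mul(Rational(3, 4), t)
u = Rational(-27006, 3889) (u = Mul(27006, Pow(-3889, -1)) = Mul(27006, Rational(-1, 3889)) = Rational(-27006, 3889) ≈ -6.9442)
Add(Function('U')(h, -35), Mul(-1, u)) = Add(Mul(Rational(3, 4), -35), Mul(-1, Rational(-27006, 3889))) = Add(Rational(-105, 4), Rational(27006, 3889)) = Rational(-300321, 15556)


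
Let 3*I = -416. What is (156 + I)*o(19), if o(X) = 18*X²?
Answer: 112632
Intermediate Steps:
I = -416/3 (I = (⅓)*(-416) = -416/3 ≈ -138.67)
(156 + I)*o(19) = (156 - 416/3)*(18*19²) = 52*(18*361)/3 = (52/3)*6498 = 112632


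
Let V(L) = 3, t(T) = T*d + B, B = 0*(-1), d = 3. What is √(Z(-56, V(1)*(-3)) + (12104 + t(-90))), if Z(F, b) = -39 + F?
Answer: √11739 ≈ 108.35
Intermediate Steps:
B = 0
t(T) = 3*T (t(T) = T*3 + 0 = 3*T + 0 = 3*T)
√(Z(-56, V(1)*(-3)) + (12104 + t(-90))) = √((-39 - 56) + (12104 + 3*(-90))) = √(-95 + (12104 - 270)) = √(-95 + 11834) = √11739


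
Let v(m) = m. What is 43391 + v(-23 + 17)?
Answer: 43385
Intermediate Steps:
43391 + v(-23 + 17) = 43391 + (-23 + 17) = 43391 - 6 = 43385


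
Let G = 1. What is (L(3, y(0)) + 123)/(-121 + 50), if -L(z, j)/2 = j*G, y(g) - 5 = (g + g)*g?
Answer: -113/71 ≈ -1.5915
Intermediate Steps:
y(g) = 5 + 2*g² (y(g) = 5 + (g + g)*g = 5 + (2*g)*g = 5 + 2*g²)
L(z, j) = -2*j
(L(3, y(0)) + 123)/(-121 + 50) = (-2*(5 + 2*0²) + 123)/(-121 + 50) = (-2*(5 + 2*0) + 123)/(-71) = (-2*(5 + 0) + 123)*(-1/71) = (-2*5 + 123)*(-1/71) = (-10 + 123)*(-1/71) = 113*(-1/71) = -113/71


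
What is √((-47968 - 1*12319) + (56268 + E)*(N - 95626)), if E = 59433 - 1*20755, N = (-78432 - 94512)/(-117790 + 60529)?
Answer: I*√3307631935997666131/19087 ≈ 95284.0*I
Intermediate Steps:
N = 57648/19087 (N = -172944/(-57261) = -172944*(-1/57261) = 57648/19087 ≈ 3.0203)
E = 38678 (E = 59433 - 20755 = 38678)
√((-47968 - 1*12319) + (56268 + E)*(N - 95626)) = √((-47968 - 1*12319) + (56268 + 38678)*(57648/19087 - 95626)) = √((-47968 - 12319) + 94946*(-1825155814/19087)) = √(-60287 - 173291243916044/19087) = √(-173292394614013/19087) = I*√3307631935997666131/19087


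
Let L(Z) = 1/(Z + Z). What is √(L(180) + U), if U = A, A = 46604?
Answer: √167774410/60 ≈ 215.88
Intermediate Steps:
L(Z) = 1/(2*Z)
U = 46604
√(L(180) + U) = √((½)/180 + 46604) = √((½)*(1/180) + 46604) = √(1/360 + 46604) = √(16777441/360) = √167774410/60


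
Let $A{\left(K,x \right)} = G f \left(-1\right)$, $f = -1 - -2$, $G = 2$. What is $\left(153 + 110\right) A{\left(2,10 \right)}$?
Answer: $-526$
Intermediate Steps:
$f = 1$ ($f = -1 + 2 = 1$)
$A{\left(K,x \right)} = -2$ ($A{\left(K,x \right)} = 2 \cdot 1 \left(-1\right) = 2 \left(-1\right) = -2$)
$\left(153 + 110\right) A{\left(2,10 \right)} = \left(153 + 110\right) \left(-2\right) = 263 \left(-2\right) = -526$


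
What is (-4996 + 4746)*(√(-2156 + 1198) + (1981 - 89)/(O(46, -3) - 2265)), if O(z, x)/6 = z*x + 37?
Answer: 43000/261 - 250*I*√958 ≈ 164.75 - 7737.9*I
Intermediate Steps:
O(z, x) = 222 + 6*x*z (O(z, x) = 6*(z*x + 37) = 6*(x*z + 37) = 6*(37 + x*z) = 222 + 6*x*z)
(-4996 + 4746)*(√(-2156 + 1198) + (1981 - 89)/(O(46, -3) - 2265)) = (-4996 + 4746)*(√(-2156 + 1198) + (1981 - 89)/((222 + 6*(-3)*46) - 2265)) = -250*(√(-958) + 1892/((222 - 828) - 2265)) = -250*(I*√958 + 1892/(-606 - 2265)) = -250*(I*√958 + 1892/(-2871)) = -250*(I*√958 + 1892*(-1/2871)) = -250*(I*√958 - 172/261) = -250*(-172/261 + I*√958) = 43000/261 - 250*I*√958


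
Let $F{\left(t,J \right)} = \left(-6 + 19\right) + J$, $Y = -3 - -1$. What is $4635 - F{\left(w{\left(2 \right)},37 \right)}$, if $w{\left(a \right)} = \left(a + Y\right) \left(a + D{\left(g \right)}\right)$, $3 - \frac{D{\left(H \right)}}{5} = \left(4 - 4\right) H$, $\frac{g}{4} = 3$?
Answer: $4585$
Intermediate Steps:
$g = 12$ ($g = 4 \cdot 3 = 12$)
$D{\left(H \right)} = 15$ ($D{\left(H \right)} = 15 - 5 \left(4 - 4\right) H = 15 - 5 \cdot 0 H = 15 - 0 = 15 + 0 = 15$)
$Y = -2$ ($Y = -3 + 1 = -2$)
$w{\left(a \right)} = \left(-2 + a\right) \left(15 + a\right)$ ($w{\left(a \right)} = \left(a - 2\right) \left(a + 15\right) = \left(-2 + a\right) \left(15 + a\right)$)
$F{\left(t,J \right)} = 13 + J$
$4635 - F{\left(w{\left(2 \right)},37 \right)} = 4635 - \left(13 + 37\right) = 4635 - 50 = 4585$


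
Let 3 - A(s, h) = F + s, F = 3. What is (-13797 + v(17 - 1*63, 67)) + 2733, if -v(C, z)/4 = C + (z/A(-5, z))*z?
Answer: -72356/5 ≈ -14471.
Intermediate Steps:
A(s, h) = -s (A(s, h) = 3 - (3 + s) = 3 + (-3 - s) = -s)
v(C, z) = -4*C - 4*z²/5 (v(C, z) = -4*(C + (z/((-1*(-5))))*z) = -4*(C + (z/5)*z) = -4*(C + z²/5) = -4*C - 4*z²/5)
(-13797 + v(17 - 1*63, 67)) + 2733 = (-13797 + (-4*(17 - 1*63) - ⅘*67²)) + 2733 = (-13797 + (-4*(17 - 63) - ⅘*4489)) + 2733 = (-13797 + (-4*(-46) - 17956/5)) + 2733 = (-13797 + (184 - 17956/5)) + 2733 = (-13797 - 17036/5) + 2733 = -86021/5 + 2733 = -72356/5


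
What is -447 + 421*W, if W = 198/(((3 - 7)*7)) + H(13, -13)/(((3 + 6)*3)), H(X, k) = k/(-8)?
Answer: -5138885/1512 ≈ -3398.7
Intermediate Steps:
H(X, k) = -k/8 (H(X, k) = k*(-1/8) = -k/8)
W = -10601/1512 (W = 198/(((3 - 7)*7)) + (-1/8*(-13))/(((3 + 6)*3)) = 198/((-4*7)) + 13/(8*((9*3))) = 198/(-28) + (13/8)/27 = 198*(-1/28) + (13/8)*(1/27) = -99/14 + 13/216 = -10601/1512 ≈ -7.0112)
-447 + 421*W = -447 + 421*(-10601/1512) = -447 - 4463021/1512 = -5138885/1512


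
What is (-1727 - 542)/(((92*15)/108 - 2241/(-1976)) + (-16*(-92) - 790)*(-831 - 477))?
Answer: 40351896/15864076495 ≈ 0.0025436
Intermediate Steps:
(-1727 - 542)/(((92*15)/108 - 2241/(-1976)) + (-16*(-92) - 790)*(-831 - 477)) = -2269/((1380*(1/108) - 2241*(-1/1976)) + (1472 - 790)*(-1308)) = -2269/((115/9 + 2241/1976) + 682*(-1308)) = -2269/(247409/17784 - 892056) = -2269/(-15864076495/17784) = -2269*(-17784/15864076495) = 40351896/15864076495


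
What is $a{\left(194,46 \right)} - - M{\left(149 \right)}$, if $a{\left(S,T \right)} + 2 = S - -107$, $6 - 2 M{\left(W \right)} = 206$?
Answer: $199$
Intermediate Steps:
$M{\left(W \right)} = -100$ ($M{\left(W \right)} = 3 - 103 = -100$)
$a{\left(S,T \right)} = 105 + S$ ($a{\left(S,T \right)} = -2 + \left(S - -107\right) = -2 + \left(S + 107\right) = -2 + \left(107 + S\right) = 105 + S$)
$a{\left(194,46 \right)} - - M{\left(149 \right)} = \left(105 + 194\right) - \left(-1\right) \left(-100\right) = 299 - 100 = 199$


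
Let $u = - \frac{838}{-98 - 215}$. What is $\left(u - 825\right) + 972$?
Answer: $\frac{46849}{313} \approx 149.68$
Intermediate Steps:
$u = \frac{838}{313}$ ($u = - \frac{838}{-98 - 215} = - \frac{838}{-313} = \left(-838\right) \left(- \frac{1}{313}\right) = \frac{838}{313} \approx 2.6773$)
$\left(u - 825\right) + 972 = \left(\frac{838}{313} - 825\right) + 972 = - \frac{257387}{313} + 972 = \frac{46849}{313}$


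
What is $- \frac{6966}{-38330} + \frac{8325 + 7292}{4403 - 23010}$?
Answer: $- \frac{10195288}{15504485} \approx -0.65757$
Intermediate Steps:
$- \frac{6966}{-38330} + \frac{8325 + 7292}{4403 - 23010} = \left(-6966\right) \left(- \frac{1}{38330}\right) + \frac{15617}{4403 - 23010} = \frac{3483}{19165} + \frac{15617}{-18607} = \frac{3483}{19165} + 15617 \left(- \frac{1}{18607}\right) = \frac{3483}{19165} - \frac{679}{809} = - \frac{10195288}{15504485}$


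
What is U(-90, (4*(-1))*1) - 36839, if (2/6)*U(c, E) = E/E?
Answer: -36836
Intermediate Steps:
U(c, E) = 3 (U(c, E) = 3*(E/E) = 3*1 = 3)
U(-90, (4*(-1))*1) - 36839 = 3 - 36839 = -36836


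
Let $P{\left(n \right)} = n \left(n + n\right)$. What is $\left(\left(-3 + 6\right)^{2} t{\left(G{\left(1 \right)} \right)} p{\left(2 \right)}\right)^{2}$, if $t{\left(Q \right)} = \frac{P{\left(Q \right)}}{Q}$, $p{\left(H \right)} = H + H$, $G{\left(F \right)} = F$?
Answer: $5184$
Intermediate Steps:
$P{\left(n \right)} = 2 n^{2}$ ($P{\left(n \right)} = n 2 n = 2 n^{2}$)
$p{\left(H \right)} = 2 H$
$t{\left(Q \right)} = 2 Q$ ($t{\left(Q \right)} = \frac{2 Q^{2}}{Q} = 2 Q$)
$\left(\left(-3 + 6\right)^{2} t{\left(G{\left(1 \right)} \right)} p{\left(2 \right)}\right)^{2} = \left(\left(-3 + 6\right)^{2} \cdot 2 \cdot 1 \cdot 2 \cdot 2\right)^{2} = \left(3^{2} \cdot 2 \cdot 4\right)^{2} = \left(9 \cdot 2 \cdot 4\right)^{2} = \left(18 \cdot 4\right)^{2} = 72^{2} = 5184$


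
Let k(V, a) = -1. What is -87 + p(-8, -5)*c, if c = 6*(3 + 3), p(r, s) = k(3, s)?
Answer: -123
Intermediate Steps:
p(r, s) = -1
c = 36 (c = 6*6 = 36)
-87 + p(-8, -5)*c = -87 - 1*36 = -87 - 36 = -123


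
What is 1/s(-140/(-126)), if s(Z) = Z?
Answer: 9/10 ≈ 0.90000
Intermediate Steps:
1/s(-140/(-126)) = 1/(-140/(-126)) = 1/(-140*(-1/126)) = 1/(10/9) = 9/10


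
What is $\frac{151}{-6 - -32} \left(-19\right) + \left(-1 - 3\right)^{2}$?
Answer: $- \frac{2453}{26} \approx -94.346$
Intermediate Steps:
$\frac{151}{-6 - -32} \left(-19\right) + \left(-1 - 3\right)^{2} = \frac{151}{-6 + 32} \left(-19\right) + \left(-4\right)^{2} = \frac{151}{26} \left(-19\right) + 16 = - \frac{2869}{26} + 16 = - \frac{2453}{26}$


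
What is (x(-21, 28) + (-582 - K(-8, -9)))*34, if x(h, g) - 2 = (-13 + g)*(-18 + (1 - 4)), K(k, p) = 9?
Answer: -30736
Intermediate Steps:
x(h, g) = 275 - 21*g (x(h, g) = 2 + (-13 + g)*(-18 + (1 - 4)) = 2 + (-13 + g)*(-18 - 3) = 2 + (-13 + g)*(-21) = 2 + (273 - 21*g) = 275 - 21*g)
(x(-21, 28) + (-582 - K(-8, -9)))*34 = ((275 - 21*28) + (-582 - 1*9))*34 = ((275 - 588) + (-582 - 9))*34 = (-313 - 591)*34 = -904*34 = -30736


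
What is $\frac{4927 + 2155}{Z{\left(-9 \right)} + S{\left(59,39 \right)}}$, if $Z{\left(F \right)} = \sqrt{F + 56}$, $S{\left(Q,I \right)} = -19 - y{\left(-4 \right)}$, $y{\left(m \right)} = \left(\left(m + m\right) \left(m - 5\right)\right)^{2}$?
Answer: $- \frac{18423823}{13535581} - \frac{3541 \sqrt{47}}{13535581} \approx -1.3629$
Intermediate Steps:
$y{\left(m \right)} = 4 m^{2} \left(-5 + m\right)^{2}$ ($y{\left(m \right)} = \left(2 m \left(-5 + m\right)\right)^{2} = 4 m^{2} \left(-5 + m\right)^{2}$)
$S{\left(Q,I \right)} = -5203$ ($S{\left(Q,I \right)} = -19 - 4 \left(-4\right)^{2} \left(-5 - 4\right)^{2} = -19 - 4 \cdot 16 \left(-9\right)^{2} = -19 - 4 \cdot 16 \cdot 81 = -19 - 5184 = -5203$)
$Z{\left(F \right)} = \sqrt{56 + F}$
$\frac{4927 + 2155}{Z{\left(-9 \right)} + S{\left(59,39 \right)}} = \frac{4927 + 2155}{\sqrt{56 - 9} - 5203} = \frac{7082}{\sqrt{47} - 5203} = \frac{7082}{-5203 + \sqrt{47}}$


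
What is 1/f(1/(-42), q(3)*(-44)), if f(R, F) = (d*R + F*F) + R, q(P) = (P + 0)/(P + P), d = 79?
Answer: 21/10124 ≈ 0.0020743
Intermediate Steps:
q(P) = ½ (q(P) = P/((2*P)) = P*(1/(2*P)) = ½)
f(R, F) = F² + 80*R (f(R, F) = (79*R + F*F) + R = (79*R + F²) + R = (F² + 79*R) + R = F² + 80*R)
1/f(1/(-42), q(3)*(-44)) = 1/(((½)*(-44))² + 80/(-42)) = 1/((-22)² + 80*(-1/42)) = 1/(484 - 40/21) = 1/(10124/21) = 21/10124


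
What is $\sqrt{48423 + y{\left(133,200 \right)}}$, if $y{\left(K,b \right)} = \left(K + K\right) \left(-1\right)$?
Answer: $\sqrt{48157} \approx 219.45$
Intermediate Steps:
$y{\left(K,b \right)} = - 2 K$ ($y{\left(K,b \right)} = 2 K \left(-1\right) = - 2 K$)
$\sqrt{48423 + y{\left(133,200 \right)}} = \sqrt{48423 - 266} = \sqrt{48157}$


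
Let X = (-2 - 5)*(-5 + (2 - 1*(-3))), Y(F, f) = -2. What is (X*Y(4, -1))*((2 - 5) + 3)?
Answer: 0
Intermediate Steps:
X = 0 (X = -7*(-5 + (2 + 3)) = -7*(-5 + 5) = -7*0 = 0)
(X*Y(4, -1))*((2 - 5) + 3) = (0*(-2))*((2 - 5) + 3) = 0*(-3 + 3) = 0*0 = 0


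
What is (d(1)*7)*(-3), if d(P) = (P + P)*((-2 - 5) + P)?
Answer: 252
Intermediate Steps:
d(P) = 2*P*(-7 + P) (d(P) = (2*P)*(-7 + P) = 2*P*(-7 + P))
(d(1)*7)*(-3) = ((2*1*(-7 + 1))*7)*(-3) = ((2*1*(-6))*7)*(-3) = -12*7*(-3) = -84*(-3) = 252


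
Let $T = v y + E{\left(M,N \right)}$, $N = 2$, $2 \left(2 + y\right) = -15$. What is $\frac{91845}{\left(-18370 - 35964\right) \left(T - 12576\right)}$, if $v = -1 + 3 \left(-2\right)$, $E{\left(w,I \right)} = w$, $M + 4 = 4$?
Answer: $\frac{91845}{679691173} \approx 0.00013513$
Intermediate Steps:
$M = 0$ ($M = -4 + 4 = 0$)
$y = - \frac{19}{2}$ ($y = -2 + \frac{1}{2} \left(-15\right) = -2 - \frac{15}{2} = - \frac{19}{2} \approx -9.5$)
$v = -7$ ($v = -1 - 6 = -7$)
$T = \frac{133}{2}$ ($T = \left(-7\right) \left(- \frac{19}{2}\right) + 0 = \frac{133}{2} + 0 = \frac{133}{2} \approx 66.5$)
$\frac{91845}{\left(-18370 - 35964\right) \left(T - 12576\right)} = \frac{91845}{\left(-18370 - 35964\right) \left(\frac{133}{2} - 12576\right)} = \frac{91845}{\left(-54334\right) \left(- \frac{25019}{2}\right)} = \frac{91845}{679691173}$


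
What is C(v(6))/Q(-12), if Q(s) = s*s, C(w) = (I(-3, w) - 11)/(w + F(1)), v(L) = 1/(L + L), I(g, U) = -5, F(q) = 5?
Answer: -4/183 ≈ -0.021858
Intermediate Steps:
v(L) = 1/(2*L)
C(w) = -16/(5 + w) (C(w) = (-5 - 11)/(w + 5) = -16/(5 + w))
Q(s) = s**2
C(v(6))/Q(-12) = (-16/(5 + (1/2)/6))/((-12)**2) = -16/(5 + (1/2)*(1/6))/144 = -16/(5 + 1/12)*(1/144) = -16/61/12*(1/144) = -16*12/61*(1/144) = -192/61*1/144 = -4/183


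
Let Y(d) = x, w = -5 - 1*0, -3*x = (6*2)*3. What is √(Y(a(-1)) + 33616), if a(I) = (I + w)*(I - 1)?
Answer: 2*√8401 ≈ 183.31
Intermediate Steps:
x = -12 (x = -6*2*3/3 = -4*3 = -⅓*36 = -12)
w = -5 (w = -5 + 0 = -5)
a(I) = (-1 + I)*(-5 + I) (a(I) = (I - 5)*(I - 1) = (-5 + I)*(-1 + I) = (-1 + I)*(-5 + I))
Y(d) = -12
√(Y(a(-1)) + 33616) = √(-12 + 33616) = √33604 = 2*√8401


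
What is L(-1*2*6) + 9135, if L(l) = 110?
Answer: 9245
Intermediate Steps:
L(-1*2*6) + 9135 = 110 + 9135 = 9245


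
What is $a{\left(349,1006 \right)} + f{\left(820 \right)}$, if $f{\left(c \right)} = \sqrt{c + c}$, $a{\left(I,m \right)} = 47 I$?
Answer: $16403 + 2 \sqrt{410} \approx 16444.0$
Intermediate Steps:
$f{\left(c \right)} = \sqrt{2} \sqrt{c}$ ($f{\left(c \right)} = \sqrt{2 c} = \sqrt{2} \sqrt{c}$)
$a{\left(349,1006 \right)} + f{\left(820 \right)} = 47 \cdot 349 + \sqrt{2} \sqrt{820} = 16403 + \sqrt{2} \cdot 2 \sqrt{205} = 16403 + 2 \sqrt{410}$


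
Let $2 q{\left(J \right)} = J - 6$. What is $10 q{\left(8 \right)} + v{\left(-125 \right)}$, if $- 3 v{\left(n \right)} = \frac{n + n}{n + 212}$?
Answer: $\frac{2860}{261} \approx 10.958$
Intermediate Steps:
$q{\left(J \right)} = -3 + \frac{J}{2}$ ($q{\left(J \right)} = \frac{J - 6}{2} = \frac{-6 + J}{2} = -3 + \frac{J}{2}$)
$v{\left(n \right)} = - \frac{2 n}{3 \left(212 + n\right)}$ ($v{\left(n \right)} = - \frac{\left(n + n\right) \frac{1}{n + 212}}{3} = - \frac{2 n \frac{1}{212 + n}}{3} = - \frac{2 n}{3 \left(212 + n\right)}$)
$10 q{\left(8 \right)} + v{\left(-125 \right)} = 10 \left(-3 + \frac{1}{2} \cdot 8\right) - - \frac{250}{636 + 3 \left(-125\right)} = 10 \left(-3 + 4\right) - - \frac{250}{636 - 375} = 10 \cdot 1 - - \frac{250}{261} = 10 - \left(-250\right) \frac{1}{261} = 10 + \frac{250}{261} = \frac{2860}{261}$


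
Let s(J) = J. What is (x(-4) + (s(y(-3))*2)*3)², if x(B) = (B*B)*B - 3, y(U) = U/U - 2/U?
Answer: 3249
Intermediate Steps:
y(U) = 1 - 2/U
x(B) = -3 + B³ (x(B) = B²*B - 3 = B³ - 3 = -3 + B³)
(x(-4) + (s(y(-3))*2)*3)² = ((-3 + (-4)³) + (((-2 - 3)/(-3))*2)*3)² = ((-3 - 64) + (-⅓*(-5)*2)*3)² = (-67 + ((5/3)*2)*3)² = (-67 + (10/3)*3)² = (-67 + 10)² = (-57)² = 3249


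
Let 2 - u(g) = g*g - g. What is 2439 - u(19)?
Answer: 2779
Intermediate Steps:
u(g) = 2 + g - g² (u(g) = 2 - (g*g - g) = 2 - (g² - g) = 2 + (g - g²) = 2 + g - g²)
2439 - u(19) = 2439 - (2 + 19 - 1*19²) = 2439 - (2 + 19 - 1*361) = 2439 - (2 + 19 - 361) = 2439 - 1*(-340) = 2439 + 340 = 2779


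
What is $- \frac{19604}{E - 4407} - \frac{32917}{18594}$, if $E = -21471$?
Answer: $- \frac{81218225}{80195922} \approx -1.0127$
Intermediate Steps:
$- \frac{19604}{E - 4407} - \frac{32917}{18594} = - \frac{19604}{-21471 - 4407} - \frac{32917}{18594} = - \frac{19604}{-25878} - \frac{32917}{18594} = \left(-19604\right) \left(- \frac{1}{25878}\right) - \frac{32917}{18594} = \frac{9802}{12939} - \frac{32917}{18594} = - \frac{81218225}{80195922}$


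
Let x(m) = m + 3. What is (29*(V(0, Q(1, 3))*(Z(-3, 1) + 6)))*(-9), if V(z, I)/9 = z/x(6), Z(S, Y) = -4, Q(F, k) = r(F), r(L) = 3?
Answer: 0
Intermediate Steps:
Q(F, k) = 3
x(m) = 3 + m
V(z, I) = z (V(z, I) = 9*(z/(3 + 6)) = 9*(z/9) = z)
(29*(V(0, Q(1, 3))*(Z(-3, 1) + 6)))*(-9) = (29*(0*(-4 + 6)))*(-9) = (29*(0*2))*(-9) = (29*0)*(-9) = 0*(-9) = 0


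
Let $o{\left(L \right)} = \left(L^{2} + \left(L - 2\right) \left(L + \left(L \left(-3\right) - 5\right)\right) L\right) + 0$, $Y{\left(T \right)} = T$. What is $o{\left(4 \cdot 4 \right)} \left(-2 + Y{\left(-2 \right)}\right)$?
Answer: $32128$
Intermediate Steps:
$o{\left(L \right)} = L^{2} + L \left(-5 - 2 L\right) \left(-2 + L\right)$ ($o{\left(L \right)} = \left(L^{2} + \left(-2 + L\right) \left(L - \left(5 + 3 L\right)\right) L\right) + 0 = \left(L^{2} + \left(-2 + L\right) \left(-5 - 2 L\right) L\right) + 0 = \left(L^{2} + \left(-5 - 2 L\right) \left(-2 + L\right) L\right) + 0 = \left(L^{2} + L \left(-5 - 2 L\right) \left(-2 + L\right)\right) + 0 = L^{2} + L \left(-5 - 2 L\right) \left(-2 + L\right)$)
$o{\left(4 \cdot 4 \right)} \left(-2 + Y{\left(-2 \right)}\right) = 2 \cdot 4 \cdot 4 \left(5 - \left(4 \cdot 4\right)^{2}\right) \left(-2 - 2\right) = 2 \cdot 16 \left(5 - 16^{2}\right) \left(-4\right) = 2 \cdot 16 \left(5 - 256\right) \left(-4\right) = 2 \cdot 16 \left(-251\right) \left(-4\right) = \left(-8032\right) \left(-4\right) = 32128$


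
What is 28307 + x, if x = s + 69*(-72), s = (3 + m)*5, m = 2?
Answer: 23364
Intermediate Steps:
s = 25 (s = (3 + 2)*5 = 5*5 = 25)
x = -4943 (x = 25 + 69*(-72) = 25 - 4968 = -4943)
28307 + x = 28307 - 4943 = 23364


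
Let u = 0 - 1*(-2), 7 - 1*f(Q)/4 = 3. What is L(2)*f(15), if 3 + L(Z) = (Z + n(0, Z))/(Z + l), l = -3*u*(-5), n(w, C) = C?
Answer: -46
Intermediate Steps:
f(Q) = 16 (f(Q) = 28 - 4*3 = 28 - 12 = 16)
u = 2 (u = 0 + 2 = 2)
l = 30 (l = -3*2*(-5) = -6*(-5) = 30)
L(Z) = -3 + 2*Z/(30 + Z) (L(Z) = -3 + (Z + Z)/(Z + 30) = -3 + (2*Z)/(30 + Z) = -3 + 2*Z/(30 + Z))
L(2)*f(15) = ((-90 - 1*2)/(30 + 2))*16 = ((-90 - 2)/32)*16 = ((1/32)*(-92))*16 = -23/8*16 = -46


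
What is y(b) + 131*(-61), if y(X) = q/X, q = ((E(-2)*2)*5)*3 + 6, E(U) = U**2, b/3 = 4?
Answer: -15961/2 ≈ -7980.5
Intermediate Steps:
b = 12 (b = 3*4 = 12)
q = 126 (q = (((-2)**2*2)*5)*3 + 6 = ((4*2)*5)*3 + 6 = (8*5)*3 + 6 = 40*3 + 6 = 120 + 6 = 126)
y(X) = 126/X
y(b) + 131*(-61) = 126/12 + 131*(-61) = 126*(1/12) - 7991 = 21/2 - 7991 = -15961/2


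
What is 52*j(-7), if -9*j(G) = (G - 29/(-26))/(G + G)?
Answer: -17/7 ≈ -2.4286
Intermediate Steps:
j(G) = -(29/26 + G)/(18*G) (j(G) = -(G - 29/(-26))/(9*(G + G)) = -(G - 29*(-1/26))/(9*(2*G)) = -(G + 29/26)*1/(2*G)/9 = -(29/26 + G)*1/(2*G)/9 = -(29/26 + G)/(18*G))
52*j(-7) = 52*((1/468)*(-29 - 26*(-7))/(-7)) = 52*((1/468)*(-⅐)*(-29 + 182)) = 52*((1/468)*(-⅐)*153) = 52*(-17/364) = -17/7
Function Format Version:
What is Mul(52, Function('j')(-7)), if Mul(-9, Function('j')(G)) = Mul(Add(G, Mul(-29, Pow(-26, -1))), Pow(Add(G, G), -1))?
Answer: Rational(-17, 7) ≈ -2.4286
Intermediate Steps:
Function('j')(G) = Mul(Rational(-1, 18), Pow(G, -1), Add(Rational(29, 26), G)) (Function('j')(G) = Mul(Rational(-1, 9), Mul(Add(G, Mul(-29, Pow(-26, -1))), Pow(Add(G, G), -1))) = Mul(Rational(-1, 9), Mul(Add(G, Mul(-29, Rational(-1, 26))), Pow(Mul(2, G), -1))) = Mul(Rational(-1, 9), Mul(Add(G, Rational(29, 26)), Mul(Rational(1, 2), Pow(G, -1)))) = Mul(Rational(-1, 9), Mul(Add(Rational(29, 26), G), Mul(Rational(1, 2), Pow(G, -1)))) = Mul(Rational(-1, 9), Mul(Rational(1, 2), Pow(G, -1), Add(Rational(29, 26), G))) = Mul(Rational(-1, 18), Pow(G, -1), Add(Rational(29, 26), G)))
Mul(52, Function('j')(-7)) = Mul(52, Mul(Rational(1, 468), Pow(-7, -1), Add(-29, Mul(-26, -7)))) = Mul(52, Mul(Rational(1, 468), Rational(-1, 7), Add(-29, 182))) = Mul(52, Mul(Rational(1, 468), Rational(-1, 7), 153)) = Mul(52, Rational(-17, 364)) = Rational(-17, 7)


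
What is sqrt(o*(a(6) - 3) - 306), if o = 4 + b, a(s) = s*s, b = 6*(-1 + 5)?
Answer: sqrt(618) ≈ 24.860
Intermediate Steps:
b = 24 (b = 6*4 = 24)
a(s) = s**2
o = 28 (o = 4 + 24 = 28)
sqrt(o*(a(6) - 3) - 306) = sqrt(28*(6**2 - 3) - 306) = sqrt(28*(36 - 3) - 306) = sqrt(28*33 - 306) = sqrt(924 - 306) = sqrt(618)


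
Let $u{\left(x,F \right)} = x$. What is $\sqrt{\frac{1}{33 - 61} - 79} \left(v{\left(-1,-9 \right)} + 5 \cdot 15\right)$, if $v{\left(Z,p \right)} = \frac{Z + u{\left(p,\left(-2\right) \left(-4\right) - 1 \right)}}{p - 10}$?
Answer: $\frac{205 i \sqrt{15491}}{38} \approx 671.44 i$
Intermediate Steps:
$v{\left(Z,p \right)} = \frac{Z + p}{-10 + p}$ ($v{\left(Z,p \right)} = \frac{Z + p}{p - 10} = \frac{Z + p}{-10 + p}$)
$\sqrt{\frac{1}{33 - 61} - 79} \left(v{\left(-1,-9 \right)} + 5 \cdot 15\right) = \sqrt{\frac{1}{33 - 61} - 79} \left(\frac{-1 - 9}{-10 - 9} + 5 \cdot 15\right) = \sqrt{\frac{1}{-28} - 79} \left(\frac{1}{-19} \left(-10\right) + 75\right) = \sqrt{- \frac{1}{28} - 79} \left(\left(- \frac{1}{19}\right) \left(-10\right) + 75\right) = \sqrt{- \frac{2213}{28}} \left(\frac{10}{19} + 75\right) = \frac{i \sqrt{15491}}{14} \cdot \frac{1435}{19} = \frac{205 i \sqrt{15491}}{38}$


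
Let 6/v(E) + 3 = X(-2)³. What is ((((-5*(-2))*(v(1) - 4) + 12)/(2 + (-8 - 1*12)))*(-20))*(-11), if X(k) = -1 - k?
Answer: 6380/9 ≈ 708.89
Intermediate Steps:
v(E) = -3 (v(E) = 6/(-3 + (-1 - 1*(-2))³) = 6/(-3 + (-1 + 2)³) = 6/(-3 + 1³) = 6/(-3 + 1) = 6/(-2) = 6*(-½) = -3)
((((-5*(-2))*(v(1) - 4) + 12)/(2 + (-8 - 1*12)))*(-20))*(-11) = ((((-5*(-2))*(-3 - 4) + 12)/(2 + (-8 - 1*12)))*(-20))*(-11) = (((10*(-7) + 12)/(2 + (-8 - 12)))*(-20))*(-11) = (((-70 + 12)/(2 - 20))*(-20))*(-11) = (-58/(-18)*(-20))*(-11) = (-58*(-1/18)*(-20))*(-11) = ((29/9)*(-20))*(-11) = -580/9*(-11) = 6380/9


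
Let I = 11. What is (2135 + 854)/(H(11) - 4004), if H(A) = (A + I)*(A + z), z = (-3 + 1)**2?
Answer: -2989/3674 ≈ -0.81355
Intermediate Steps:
z = 4 (z = (-2)**2 = 4)
H(A) = (4 + A)*(11 + A) (H(A) = (A + 11)*(A + 4) = (11 + A)*(4 + A) = (4 + A)*(11 + A))
(2135 + 854)/(H(11) - 4004) = (2135 + 854)/((44 + 11**2 + 15*11) - 4004) = 2989/((44 + 121 + 165) - 4004) = 2989/(330 - 4004) = 2989/(-3674) = 2989*(-1/3674) = -2989/3674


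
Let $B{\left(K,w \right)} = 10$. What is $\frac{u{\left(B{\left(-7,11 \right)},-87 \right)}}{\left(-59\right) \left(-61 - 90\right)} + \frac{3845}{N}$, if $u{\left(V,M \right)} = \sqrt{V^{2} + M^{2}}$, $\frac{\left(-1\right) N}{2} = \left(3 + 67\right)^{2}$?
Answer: $- \frac{769}{1960} + \frac{\sqrt{7669}}{8909} \approx -0.38252$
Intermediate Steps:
$N = -9800$ ($N = - 2 \left(3 + 67\right)^{2} = - 2 \cdot 70^{2} = \left(-2\right) 4900 = -9800$)
$u{\left(V,M \right)} = \sqrt{M^{2} + V^{2}}$
$\frac{u{\left(B{\left(-7,11 \right)},-87 \right)}}{\left(-59\right) \left(-61 - 90\right)} + \frac{3845}{N} = \frac{\sqrt{\left(-87\right)^{2} + 10^{2}}}{\left(-59\right) \left(-61 - 90\right)} + \frac{3845}{-9800} = \frac{\sqrt{7569 + 100}}{\left(-59\right) \left(-151\right)} + 3845 \left(- \frac{1}{9800}\right) = \frac{\sqrt{7669}}{8909} - \frac{769}{1960} = - \frac{769}{1960} + \frac{\sqrt{7669}}{8909}$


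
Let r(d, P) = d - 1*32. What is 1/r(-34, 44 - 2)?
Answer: -1/66 ≈ -0.015152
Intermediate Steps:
r(d, P) = -32 + d (r(d, P) = d - 32 = -32 + d)
1/r(-34, 44 - 2) = 1/(-32 - 34) = 1/(-66) = -1/66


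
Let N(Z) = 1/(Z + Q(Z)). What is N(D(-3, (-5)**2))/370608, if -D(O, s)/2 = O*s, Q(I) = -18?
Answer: 1/48920256 ≈ 2.0441e-8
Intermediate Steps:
D(O, s) = -2*O*s
N(Z) = 1/(-18 + Z) (N(Z) = 1/(Z - 18) = 1/(-18 + Z))
N(D(-3, (-5)**2))/370608 = 1/(-18 - 2*(-3)*(-5)**2*370608) = (1/370608)/(-18 - 2*(-3)*25) = (1/370608)/(-18 + 150) = (1/370608)/132 = (1/132)*(1/370608) = 1/48920256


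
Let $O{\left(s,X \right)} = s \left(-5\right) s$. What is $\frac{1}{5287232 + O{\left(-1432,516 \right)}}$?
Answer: $- \frac{1}{4965888} \approx -2.0137 \cdot 10^{-7}$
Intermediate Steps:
$O{\left(s,X \right)} = - 5 s^{2}$ ($O{\left(s,X \right)} = - 5 s s = - 5 s^{2}$)
$\frac{1}{5287232 + O{\left(-1432,516 \right)}} = \frac{1}{5287232 - 5 \left(-1432\right)^{2}} = \frac{1}{5287232 - 10253120} = \frac{1}{-4965888} = - \frac{1}{4965888}$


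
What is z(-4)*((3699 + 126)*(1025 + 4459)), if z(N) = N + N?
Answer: -167810400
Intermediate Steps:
z(N) = 2*N
z(-4)*((3699 + 126)*(1025 + 4459)) = (2*(-4))*((3699 + 126)*(1025 + 4459)) = -30600*5484 = -8*20976300 = -167810400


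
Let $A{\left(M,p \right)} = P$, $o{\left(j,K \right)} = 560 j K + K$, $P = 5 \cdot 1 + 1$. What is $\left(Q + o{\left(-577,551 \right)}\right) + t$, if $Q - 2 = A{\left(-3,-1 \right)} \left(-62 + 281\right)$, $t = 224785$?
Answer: $-177812468$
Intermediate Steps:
$P = 6$ ($P = 5 + 1 = 6$)
$o{\left(j,K \right)} = K + 560 K j$ ($o{\left(j,K \right)} = 560 K j + K = K + 560 K j$)
$A{\left(M,p \right)} = 6$
$Q = 1316$ ($Q = 2 + 6 \left(-62 + 281\right) = 2 + 6 \cdot 219 = 2 + 1314 = 1316$)
$\left(Q + o{\left(-577,551 \right)}\right) + t = \left(1316 + 551 \left(1 + 560 \left(-577\right)\right)\right) + 224785 = \left(1316 + 551 \left(1 - 323120\right)\right) + 224785 = \left(1316 + 551 \left(-323119\right)\right) + 224785 = \left(1316 - 178038569\right) + 224785 = -178037253 + 224785 = -177812468$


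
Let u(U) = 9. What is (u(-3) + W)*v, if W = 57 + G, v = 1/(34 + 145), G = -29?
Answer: 37/179 ≈ 0.20670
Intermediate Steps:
v = 1/179 ≈ 0.0055866
W = 28 (W = 57 - 29 = 28)
(u(-3) + W)*v = (9 + 28)*(1/179) = 37*(1/179) = 37/179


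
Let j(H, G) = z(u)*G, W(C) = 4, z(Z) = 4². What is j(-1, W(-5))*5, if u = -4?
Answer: 320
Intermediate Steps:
z(Z) = 16
j(H, G) = 16*G
j(-1, W(-5))*5 = (16*4)*5 = 64*5 = 320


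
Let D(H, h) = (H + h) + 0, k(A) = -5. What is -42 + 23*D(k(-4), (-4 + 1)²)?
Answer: 50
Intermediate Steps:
D(H, h) = H + h
-42 + 23*D(k(-4), (-4 + 1)²) = -42 + 23*(-5 + (-4 + 1)²) = -42 + 23*(-5 + (-3)²) = -42 + 23*(-5 + 9) = -42 + 23*4 = -42 + 92 = 50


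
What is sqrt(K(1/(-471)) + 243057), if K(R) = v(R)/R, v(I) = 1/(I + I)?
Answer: sqrt(1415910)/2 ≈ 594.96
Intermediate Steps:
v(I) = 1/(2*I)
K(R) = 1/(2*R**2) (K(R) = (1/(2*R))/R = 1/(2*R**2))
sqrt(K(1/(-471)) + 243057) = sqrt(1/(2*(1/(-471))**2) + 243057) = sqrt(1/(2*(-1/471)**2) + 243057) = sqrt((1/2)*221841 + 243057) = sqrt(221841/2 + 243057) = sqrt(707955/2) = sqrt(1415910)/2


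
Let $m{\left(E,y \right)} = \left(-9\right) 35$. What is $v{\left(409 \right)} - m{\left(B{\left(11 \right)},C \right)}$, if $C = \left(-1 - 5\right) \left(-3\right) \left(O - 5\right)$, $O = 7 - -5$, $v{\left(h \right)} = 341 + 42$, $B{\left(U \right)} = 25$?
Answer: $698$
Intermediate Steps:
$v{\left(h \right)} = 383$
$O = 12$ ($O = 7 + 5 = 12$)
$C = 126$ ($C = \left(-1 - 5\right) \left(-3\right) \left(12 - 5\right) = \left(-6\right) \left(-3\right) 7 = 18 \cdot 7 = 126$)
$m{\left(E,y \right)} = -315$
$v{\left(409 \right)} - m{\left(B{\left(11 \right)},C \right)} = 383 - -315 = 383 + 315 = 698$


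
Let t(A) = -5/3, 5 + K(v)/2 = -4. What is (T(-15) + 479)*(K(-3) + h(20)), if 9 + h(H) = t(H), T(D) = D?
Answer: -39904/3 ≈ -13301.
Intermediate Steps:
K(v) = -18 (K(v) = -10 + 2*(-4) = -10 - 8 = -18)
t(A) = -5/3 (t(A) = -5*1/3 = -5/3)
h(H) = -32/3 (h(H) = -9 - 5/3 = -32/3)
(T(-15) + 479)*(K(-3) + h(20)) = (-15 + 479)*(-18 - 32/3) = 464*(-86/3) = -39904/3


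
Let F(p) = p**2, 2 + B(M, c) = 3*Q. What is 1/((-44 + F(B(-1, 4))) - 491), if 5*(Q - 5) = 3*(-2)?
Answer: -25/11166 ≈ -0.0022389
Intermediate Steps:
Q = 19/5 (Q = 5 + (3*(-2))/5 = 5 + (1/5)*(-6) = 5 - 6/5 = 19/5 ≈ 3.8000)
B(M, c) = 47/5 (B(M, c) = -2 + 3*(19/5) = -2 + 57/5 = 47/5)
1/((-44 + F(B(-1, 4))) - 491) = 1/((-44 + (47/5)**2) - 491) = 1/((-44 + 2209/25) - 491) = 1/(1109/25 - 491) = 1/(-11166/25) = -25/11166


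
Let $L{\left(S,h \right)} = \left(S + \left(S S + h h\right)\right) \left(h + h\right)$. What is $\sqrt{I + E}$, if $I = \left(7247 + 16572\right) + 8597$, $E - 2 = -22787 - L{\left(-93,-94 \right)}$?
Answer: $\sqrt{3279327} \approx 1810.9$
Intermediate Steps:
$L{\left(S,h \right)} = 2 h \left(S + S^{2} + h^{2}\right)$ ($L{\left(S,h \right)} = \left(S + \left(S^{2} + h^{2}\right)\right) 2 h = \left(S + S^{2} + h^{2}\right) 2 h = 2 h \left(S + S^{2} + h^{2}\right)$)
$E = 3246911$ ($E = 2 - \left(22787 + 2 \left(-94\right) \left(-93 + \left(-93\right)^{2} + \left(-94\right)^{2}\right)\right) = 2 - \left(22787 + 2 \left(-94\right) \left(-93 + 8649 + 8836\right)\right) = 2 - \left(22787 + 2 \left(-94\right) 17392\right) = 2 - -3246909 = 2 + \left(-22787 + 3269696\right) = 2 + 3246909 = 3246911$)
$I = 32416$ ($I = 23819 + 8597 = 32416$)
$\sqrt{I + E} = \sqrt{32416 + 3246911} = \sqrt{3279327}$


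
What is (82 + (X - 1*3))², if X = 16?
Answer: 9025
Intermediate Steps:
(82 + (X - 1*3))² = (82 + (16 - 1*3))² = (82 + (16 - 3))² = (82 + 13)² = 95² = 9025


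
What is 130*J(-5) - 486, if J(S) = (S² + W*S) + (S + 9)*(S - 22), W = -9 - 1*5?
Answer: -2176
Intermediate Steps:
W = -14 (W = -9 - 5 = -14)
J(S) = S² - 14*S + (-22 + S)*(9 + S) (J(S) = (S² - 14*S) + (S + 9)*(S - 22) = (S² - 14*S) + (9 + S)*(-22 + S) = (S² - 14*S) + (-22 + S)*(9 + S) = S² - 14*S + (-22 + S)*(9 + S))
130*J(-5) - 486 = 130*(-198 - 27*(-5) + 2*(-5)²) - 486 = 130*(-198 + 135 + 2*25) - 486 = 130*(-198 + 135 + 50) - 486 = 130*(-13) - 486 = -1690 - 486 = -2176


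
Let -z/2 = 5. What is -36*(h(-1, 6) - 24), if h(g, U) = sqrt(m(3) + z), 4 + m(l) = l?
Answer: 864 - 36*I*sqrt(11) ≈ 864.0 - 119.4*I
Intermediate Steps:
z = -10 (z = -2*5 = -10)
m(l) = -4 + l
h(g, U) = I*sqrt(11) (h(g, U) = sqrt((-4 + 3) - 10) = sqrt(-1 - 10) = sqrt(-11) = I*sqrt(11))
-36*(h(-1, 6) - 24) = -36*(I*sqrt(11) - 24) = -36*(-24 + I*sqrt(11)) = 864 - 36*I*sqrt(11)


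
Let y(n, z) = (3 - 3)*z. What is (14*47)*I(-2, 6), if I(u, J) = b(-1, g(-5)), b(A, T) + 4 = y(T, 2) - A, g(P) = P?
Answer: -1974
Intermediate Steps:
y(n, z) = 0 (y(n, z) = 0*z = 0)
b(A, T) = -4 - A (b(A, T) = -4 + (0 - A) = -4 - A)
I(u, J) = -3 (I(u, J) = -4 - 1*(-1) = -4 + 1 = -3)
(14*47)*I(-2, 6) = (14*47)*(-3) = 658*(-3) = -1974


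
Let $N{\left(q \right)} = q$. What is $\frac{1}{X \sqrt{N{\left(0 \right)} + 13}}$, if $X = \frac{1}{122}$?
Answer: $\frac{122 \sqrt{13}}{13} \approx 33.837$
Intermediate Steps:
$X = \frac{1}{122} \approx 0.0081967$
$\frac{1}{X \sqrt{N{\left(0 \right)} + 13}} = \frac{1}{\frac{1}{122} \sqrt{0 + 13}} = \frac{1}{\frac{1}{122} \sqrt{13}} = \frac{122 \sqrt{13}}{13}$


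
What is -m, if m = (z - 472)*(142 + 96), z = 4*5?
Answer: 107576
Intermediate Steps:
z = 20
m = -107576 (m = (20 - 472)*(142 + 96) = -452*238 = -107576)
-m = -1*(-107576) = 107576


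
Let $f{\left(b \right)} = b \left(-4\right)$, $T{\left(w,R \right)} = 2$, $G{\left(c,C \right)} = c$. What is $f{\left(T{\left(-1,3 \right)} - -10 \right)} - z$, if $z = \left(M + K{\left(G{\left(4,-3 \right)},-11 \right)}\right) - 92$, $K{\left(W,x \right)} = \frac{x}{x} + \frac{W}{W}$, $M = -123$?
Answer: $165$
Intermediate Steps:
$K{\left(W,x \right)} = 2$ ($K{\left(W,x \right)} = 1 + 1 = 2$)
$f{\left(b \right)} = - 4 b$
$z = -213$ ($z = \left(-123 + 2\right) - 92 = -121 - 92 = -213$)
$f{\left(T{\left(-1,3 \right)} - -10 \right)} - z = - 4 \left(2 - -10\right) - -213 = - 4 \left(2 + 10\right) + 213 = \left(-4\right) 12 + 213 = -48 + 213 = 165$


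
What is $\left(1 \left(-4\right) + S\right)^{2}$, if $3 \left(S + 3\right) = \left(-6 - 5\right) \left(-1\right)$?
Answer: $\frac{100}{9} \approx 11.111$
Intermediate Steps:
$S = \frac{2}{3}$ ($S = -3 + \frac{\left(-6 - 5\right) \left(-1\right)}{3} = -3 + \frac{\left(-11\right) \left(-1\right)}{3} = -3 + \frac{1}{3} \cdot 11 = -3 + \frac{11}{3} = \frac{2}{3} \approx 0.66667$)
$\left(1 \left(-4\right) + S\right)^{2} = \left(1 \left(-4\right) + \frac{2}{3}\right)^{2} = \left(-4 + \frac{2}{3}\right)^{2} = \left(- \frac{10}{3}\right)^{2} = \frac{100}{9}$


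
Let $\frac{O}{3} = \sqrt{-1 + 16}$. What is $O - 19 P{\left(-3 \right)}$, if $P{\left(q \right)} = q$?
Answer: $57 + 3 \sqrt{15} \approx 68.619$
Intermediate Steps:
$O = 3 \sqrt{15}$ ($O = 3 \sqrt{-1 + 16} = 3 \sqrt{15} \approx 11.619$)
$O - 19 P{\left(-3 \right)} = 3 \sqrt{15} - -57 = 3 \sqrt{15} + 57 = 57 + 3 \sqrt{15}$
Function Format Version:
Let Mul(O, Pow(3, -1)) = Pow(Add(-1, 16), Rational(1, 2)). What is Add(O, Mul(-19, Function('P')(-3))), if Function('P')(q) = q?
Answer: Add(57, Mul(3, Pow(15, Rational(1, 2)))) ≈ 68.619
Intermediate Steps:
O = Mul(3, Pow(15, Rational(1, 2))) (O = Mul(3, Pow(Add(-1, 16), Rational(1, 2))) = Mul(3, Pow(15, Rational(1, 2))) ≈ 11.619)
Add(O, Mul(-19, Function('P')(-3))) = Add(Mul(3, Pow(15, Rational(1, 2))), Mul(-19, -3)) = Add(Mul(3, Pow(15, Rational(1, 2))), 57) = Add(57, Mul(3, Pow(15, Rational(1, 2))))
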